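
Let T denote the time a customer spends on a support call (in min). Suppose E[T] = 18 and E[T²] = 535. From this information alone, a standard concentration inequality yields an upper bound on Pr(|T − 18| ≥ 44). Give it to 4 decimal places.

0.1090

The first two moments determine the variance, so Chebyshev's inequality is the sharpest standard bound available.
Var(T) = E[T²] − (E[T])² = 535 − 324 = 211.
Chebyshev's inequality: Pr(|T − μ| ≥ t) ≤ Var(T)/t² = 211/1936 = 0.1090.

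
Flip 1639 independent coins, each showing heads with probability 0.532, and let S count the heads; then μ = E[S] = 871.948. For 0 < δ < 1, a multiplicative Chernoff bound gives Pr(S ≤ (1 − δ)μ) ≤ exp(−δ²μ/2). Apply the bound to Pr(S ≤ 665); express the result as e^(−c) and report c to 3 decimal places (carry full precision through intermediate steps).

24.559

Write 665 = (1 − δ)μ, so δ = 1 − 665/871.948 = 0.2373398…
Then the exponent is δ²μ/2 = (μ − 665)²/(2μ) = 24.558503.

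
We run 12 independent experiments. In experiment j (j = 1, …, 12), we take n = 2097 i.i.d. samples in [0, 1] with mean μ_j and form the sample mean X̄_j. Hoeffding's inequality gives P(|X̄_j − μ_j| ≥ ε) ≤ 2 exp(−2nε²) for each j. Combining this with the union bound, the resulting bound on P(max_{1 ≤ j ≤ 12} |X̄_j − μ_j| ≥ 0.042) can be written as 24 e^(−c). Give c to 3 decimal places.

Union bound over the 12 events: P(max_{1 ≤ j ≤ 12} |X̄_j − μ_j| ≥ 0.042) ≤ 12·2·exp(−2nε²) = 24 exp(−2·2097·0.042²).
So c = 2·2097·0.042² = 7.3982.

7.398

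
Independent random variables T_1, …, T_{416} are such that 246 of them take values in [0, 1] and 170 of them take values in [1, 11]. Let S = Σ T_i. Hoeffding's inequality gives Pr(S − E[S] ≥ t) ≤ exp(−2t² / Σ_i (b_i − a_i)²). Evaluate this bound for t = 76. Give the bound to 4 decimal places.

0.5118

Σ(b_i − a_i)² = 246·1² + 170·10² = 17246.
Exponent = 2·76² / 17246 = 0.66984.
Bound = exp(−0.66984) = 0.51179.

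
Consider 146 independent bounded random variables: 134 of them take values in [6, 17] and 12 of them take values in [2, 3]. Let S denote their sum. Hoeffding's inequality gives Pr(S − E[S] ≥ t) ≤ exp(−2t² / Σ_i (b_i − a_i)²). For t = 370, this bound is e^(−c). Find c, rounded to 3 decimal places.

Σ(b_i − a_i)² = 134·11² + 12·1² = 16226.
c = 2t² / 16226 = 2·370² / 16226 = 16.8742.

16.874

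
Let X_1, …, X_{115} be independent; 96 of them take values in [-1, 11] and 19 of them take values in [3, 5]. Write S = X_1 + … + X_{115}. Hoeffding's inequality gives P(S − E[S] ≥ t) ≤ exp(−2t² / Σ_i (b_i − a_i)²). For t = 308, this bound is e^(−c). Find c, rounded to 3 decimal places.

13.649

Σ(b_i − a_i)² = 96·12² + 19·2² = 13900.
c = 2t² / 13900 = 2·308² / 13900 = 13.6495.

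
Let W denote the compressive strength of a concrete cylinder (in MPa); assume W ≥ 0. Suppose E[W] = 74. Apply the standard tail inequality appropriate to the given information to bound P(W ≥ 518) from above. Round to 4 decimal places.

Only the mean of a non-negative variable is known, so Markov's inequality is the applicable tail bound.
Markov's inequality: for a non-negative random variable, P(W ≥ a) ≤ E[W]/a.
Here E[W] = 74 and a = 518, so the bound is 74/518 = 0.1429.

0.1429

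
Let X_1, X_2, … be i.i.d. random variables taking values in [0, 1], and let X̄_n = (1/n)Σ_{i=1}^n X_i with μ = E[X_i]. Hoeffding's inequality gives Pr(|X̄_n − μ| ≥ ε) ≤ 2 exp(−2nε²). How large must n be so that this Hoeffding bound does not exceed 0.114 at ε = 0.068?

Require 2·exp(−2nε²) ≤ 0.114, i.e. 2nε² ≥ ln(2/0.114) = 2.864704.
So n ≥ 2.864704 / (2·0.068²) = 309.765.
The smallest integer n is 310.

310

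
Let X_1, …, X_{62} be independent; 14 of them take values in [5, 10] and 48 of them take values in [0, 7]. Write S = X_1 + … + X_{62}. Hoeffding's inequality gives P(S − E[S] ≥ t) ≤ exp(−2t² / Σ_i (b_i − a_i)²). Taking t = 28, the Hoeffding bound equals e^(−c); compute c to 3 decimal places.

0.580

Σ(b_i − a_i)² = 14·5² + 48·7² = 2702.
c = 2t² / 2702 = 2·28² / 2702 = 0.5803.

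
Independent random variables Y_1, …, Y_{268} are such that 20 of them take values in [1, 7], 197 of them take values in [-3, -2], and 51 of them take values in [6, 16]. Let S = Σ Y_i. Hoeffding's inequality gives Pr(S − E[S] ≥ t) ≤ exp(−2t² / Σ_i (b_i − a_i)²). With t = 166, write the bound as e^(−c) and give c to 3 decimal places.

Σ(b_i − a_i)² = 20·6² + 197·1² + 51·10² = 6017.
c = 2t² / 6017 = 2·166² / 6017 = 9.1594.

9.159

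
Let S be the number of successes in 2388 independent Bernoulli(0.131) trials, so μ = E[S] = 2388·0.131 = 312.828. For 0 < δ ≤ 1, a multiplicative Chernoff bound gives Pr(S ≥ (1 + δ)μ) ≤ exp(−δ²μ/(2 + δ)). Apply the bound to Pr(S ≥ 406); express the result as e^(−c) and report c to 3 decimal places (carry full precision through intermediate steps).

12.077

Write 406 = (1 + δ)μ, so δ = 406/312.828 − 1 = 0.2978378…
Then the exponent is δ²μ/(2 + δ) = (406 − μ)² / (μ·(2 + δ)) = 12.076632.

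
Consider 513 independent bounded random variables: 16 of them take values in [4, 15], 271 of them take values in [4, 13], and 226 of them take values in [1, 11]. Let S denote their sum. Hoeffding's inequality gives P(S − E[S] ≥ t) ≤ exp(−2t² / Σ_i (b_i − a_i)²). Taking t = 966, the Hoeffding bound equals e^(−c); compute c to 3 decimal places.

40.147

Σ(b_i − a_i)² = 16·11² + 271·9² + 226·10² = 46487.
c = 2t² / 46487 = 2·966² / 46487 = 40.1470.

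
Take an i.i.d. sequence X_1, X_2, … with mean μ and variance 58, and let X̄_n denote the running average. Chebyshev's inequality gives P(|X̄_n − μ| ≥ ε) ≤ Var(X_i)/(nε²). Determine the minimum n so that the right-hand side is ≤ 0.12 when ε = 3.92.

Require 58/(n·3.92²) ≤ 0.12, i.e. n ≥ 58/(0.12·3.92²) = 31.454.
The smallest integer n is 32.

32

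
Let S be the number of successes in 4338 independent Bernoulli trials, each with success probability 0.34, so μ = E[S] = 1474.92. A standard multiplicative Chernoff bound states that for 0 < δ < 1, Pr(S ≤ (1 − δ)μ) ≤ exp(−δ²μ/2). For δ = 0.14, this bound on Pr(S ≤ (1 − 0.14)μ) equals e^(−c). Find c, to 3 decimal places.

c = δ²μ/2 = 0.14²·1474.92/2 = 14.4542.

14.454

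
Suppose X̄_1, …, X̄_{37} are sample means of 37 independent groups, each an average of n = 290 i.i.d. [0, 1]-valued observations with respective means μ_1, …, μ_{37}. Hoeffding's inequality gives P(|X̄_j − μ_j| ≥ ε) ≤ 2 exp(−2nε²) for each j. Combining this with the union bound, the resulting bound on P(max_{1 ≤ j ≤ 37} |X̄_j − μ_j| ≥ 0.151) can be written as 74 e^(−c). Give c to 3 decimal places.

13.225

Union bound over the 37 events: P(max_{1 ≤ j ≤ 37} |X̄_j − μ_j| ≥ 0.151) ≤ 37·2·exp(−2nε²) = 74 exp(−2·290·0.151²).
So c = 2·290·0.151² = 13.2246.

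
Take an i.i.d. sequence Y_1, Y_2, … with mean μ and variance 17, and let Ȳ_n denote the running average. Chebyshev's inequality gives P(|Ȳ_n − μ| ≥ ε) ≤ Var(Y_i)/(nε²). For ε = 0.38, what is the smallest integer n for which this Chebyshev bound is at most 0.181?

Require 17/(n·0.38²) ≤ 0.181, i.e. n ≥ 17/(0.181·0.38²) = 650.434.
The smallest integer n is 651.

651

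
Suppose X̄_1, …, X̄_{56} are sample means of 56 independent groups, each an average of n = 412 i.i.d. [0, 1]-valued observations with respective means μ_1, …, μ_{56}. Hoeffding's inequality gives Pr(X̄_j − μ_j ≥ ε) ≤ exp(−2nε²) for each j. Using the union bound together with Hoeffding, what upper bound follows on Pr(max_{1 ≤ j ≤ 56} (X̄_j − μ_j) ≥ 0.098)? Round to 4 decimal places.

Per-experiment Hoeffding bound: exp(−2·412·0.098²) = exp(−7.91370) = 0.0003657.
Union bound over 56 events: 56·0.0003657 = 0.02048.

0.0205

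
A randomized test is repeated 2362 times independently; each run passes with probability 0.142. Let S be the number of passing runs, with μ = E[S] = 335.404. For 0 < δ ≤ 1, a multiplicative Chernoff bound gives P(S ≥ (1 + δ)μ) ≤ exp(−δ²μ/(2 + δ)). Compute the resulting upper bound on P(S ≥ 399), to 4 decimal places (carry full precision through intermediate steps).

0.0041

Write 399 = (1 + δ)μ, so δ = 399/335.404 − 1 = 0.1896101…
Then the exponent is δ²μ/(2 + δ) = (399 − μ)² / (μ·(2 + δ)) = 5.507120.
Bound = exp(−5.507120) = 0.00406.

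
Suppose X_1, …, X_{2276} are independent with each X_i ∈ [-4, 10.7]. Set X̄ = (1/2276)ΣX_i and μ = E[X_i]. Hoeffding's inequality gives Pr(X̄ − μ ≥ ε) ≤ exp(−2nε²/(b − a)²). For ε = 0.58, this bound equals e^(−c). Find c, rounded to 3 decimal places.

c = 2nε²/(b − a)² = 2·2276·0.58² / 14.7² = 7.0864.

7.086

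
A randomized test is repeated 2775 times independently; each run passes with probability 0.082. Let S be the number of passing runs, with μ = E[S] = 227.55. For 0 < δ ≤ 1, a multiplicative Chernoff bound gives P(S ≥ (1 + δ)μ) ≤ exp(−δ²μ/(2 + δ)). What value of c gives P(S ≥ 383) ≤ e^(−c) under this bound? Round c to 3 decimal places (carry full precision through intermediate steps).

39.579

Write 383 = (1 + δ)μ, so δ = 383/227.55 − 1 = 0.6831466…
Then the exponent is δ²μ/(2 + δ) = (383 − μ)² / (μ·(2 + δ)) = 39.578581.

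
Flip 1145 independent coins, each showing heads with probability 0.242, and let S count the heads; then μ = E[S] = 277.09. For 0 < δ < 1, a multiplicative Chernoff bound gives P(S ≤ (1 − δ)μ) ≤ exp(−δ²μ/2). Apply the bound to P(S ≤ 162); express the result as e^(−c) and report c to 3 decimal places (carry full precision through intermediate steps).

Write 162 = (1 − δ)μ, so δ = 1 − 162/277.09 = 0.4153524…
Then the exponent is δ²μ/2 = (μ − 162)²/(2μ) = 23.901455.

23.901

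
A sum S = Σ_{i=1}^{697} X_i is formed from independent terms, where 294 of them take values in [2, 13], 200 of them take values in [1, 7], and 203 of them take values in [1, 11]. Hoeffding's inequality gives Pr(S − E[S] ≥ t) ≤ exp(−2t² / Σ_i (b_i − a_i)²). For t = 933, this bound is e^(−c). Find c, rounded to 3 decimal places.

27.602

Σ(b_i − a_i)² = 294·11² + 200·6² + 203·10² = 63074.
c = 2t² / 63074 = 2·933² / 63074 = 27.6021.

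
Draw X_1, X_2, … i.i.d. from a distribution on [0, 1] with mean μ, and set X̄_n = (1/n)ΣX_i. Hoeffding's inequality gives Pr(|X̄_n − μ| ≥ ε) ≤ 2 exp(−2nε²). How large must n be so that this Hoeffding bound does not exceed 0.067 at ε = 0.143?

Require 2·exp(−2nε²) ≤ 0.067, i.e. 2nε² ≥ ln(2/0.067) = 3.396210.
So n ≥ 3.396210 / (2·0.143²) = 83.041.
The smallest integer n is 84.

84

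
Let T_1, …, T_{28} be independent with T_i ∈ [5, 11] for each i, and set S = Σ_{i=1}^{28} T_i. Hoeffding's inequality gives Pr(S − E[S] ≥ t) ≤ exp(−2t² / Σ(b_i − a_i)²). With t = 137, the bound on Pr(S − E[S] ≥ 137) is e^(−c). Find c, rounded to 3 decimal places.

37.240

Σ(b_i − a_i)² = 28·(6)² = 1008.
c = 2t²/1008 = 2·137²/1008 = 37.2401.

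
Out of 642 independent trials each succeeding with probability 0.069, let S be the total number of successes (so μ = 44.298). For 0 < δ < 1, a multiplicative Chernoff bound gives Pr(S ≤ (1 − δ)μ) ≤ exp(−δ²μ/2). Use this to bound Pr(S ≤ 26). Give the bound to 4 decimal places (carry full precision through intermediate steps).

Write 26 = (1 − δ)μ, so δ = 1 − 26/44.298 = 0.4130661…
Then the exponent is δ²μ/2 = (μ − 26)²/(2μ) = 3.779141.
Bound = exp(−3.779141) = 0.02284.

0.0228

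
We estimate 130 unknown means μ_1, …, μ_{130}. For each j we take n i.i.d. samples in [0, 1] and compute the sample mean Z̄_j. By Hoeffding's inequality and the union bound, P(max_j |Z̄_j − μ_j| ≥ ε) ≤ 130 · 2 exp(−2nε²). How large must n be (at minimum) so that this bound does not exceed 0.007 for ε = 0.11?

435

Need 2·130·exp(−2nε²) ≤ 0.007, i.e. exp(−2nε²) ≤ 0.007/260.
So 2nε² ≥ ln(260/0.007) = 10.522527.
Hence n ≥ 10.522527/(2·0.11²) = 434.815.
The smallest integer n is 435.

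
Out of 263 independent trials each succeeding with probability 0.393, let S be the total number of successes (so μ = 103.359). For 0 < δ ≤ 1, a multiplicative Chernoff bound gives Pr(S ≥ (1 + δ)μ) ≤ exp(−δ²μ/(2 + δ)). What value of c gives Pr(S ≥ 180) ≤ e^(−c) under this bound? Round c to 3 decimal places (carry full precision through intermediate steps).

Write 180 = (1 + δ)μ, so δ = 180/103.359 − 1 = 0.7415029…
Then the exponent is δ²μ/(2 + δ) = (180 − μ)² / (μ·(2 + δ)) = 20.729332.

20.729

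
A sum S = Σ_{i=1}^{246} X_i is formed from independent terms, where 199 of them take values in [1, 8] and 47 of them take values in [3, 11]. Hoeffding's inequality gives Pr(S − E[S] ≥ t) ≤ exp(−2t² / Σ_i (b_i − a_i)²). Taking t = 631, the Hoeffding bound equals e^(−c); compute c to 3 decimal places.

Σ(b_i − a_i)² = 199·7² + 47·8² = 12759.
c = 2t² / 12759 = 2·631² / 12759 = 62.4126.

62.413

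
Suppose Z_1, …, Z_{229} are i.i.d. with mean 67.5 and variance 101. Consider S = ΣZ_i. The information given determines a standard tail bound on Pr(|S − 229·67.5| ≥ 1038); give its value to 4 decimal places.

With mean and variance of each term known, Chebyshev's inequality bounds the deviation of the sum (or sample mean).
Var(S) = n·Var(Z_i) = 229·101 = 23129.
Chebyshev: Pr(|S − 229·67.5| ≥ 1038) ≤ Var(S)/1038² = 23129/1077444 = 0.0215.

0.0215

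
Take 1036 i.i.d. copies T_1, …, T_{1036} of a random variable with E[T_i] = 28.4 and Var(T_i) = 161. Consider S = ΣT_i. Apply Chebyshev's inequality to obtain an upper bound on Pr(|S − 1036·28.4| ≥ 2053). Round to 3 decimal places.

0.040

Var(S) = n·Var(T_i) = 1036·161 = 166796.
Chebyshev: Pr(|S − 1036·28.4| ≥ 2053) ≤ Var(S)/2053² = 166796/4214809 = 0.0396.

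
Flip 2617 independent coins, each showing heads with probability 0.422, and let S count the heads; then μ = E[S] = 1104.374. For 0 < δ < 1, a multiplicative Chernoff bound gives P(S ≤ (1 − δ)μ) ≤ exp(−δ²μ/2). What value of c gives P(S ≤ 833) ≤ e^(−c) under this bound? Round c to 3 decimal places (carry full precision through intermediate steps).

33.342

Write 833 = (1 − δ)μ, so δ = 1 − 833/1104.374 = 0.2457265…
Then the exponent is δ²μ/2 = (μ − 833)²/(2μ) = 33.341897.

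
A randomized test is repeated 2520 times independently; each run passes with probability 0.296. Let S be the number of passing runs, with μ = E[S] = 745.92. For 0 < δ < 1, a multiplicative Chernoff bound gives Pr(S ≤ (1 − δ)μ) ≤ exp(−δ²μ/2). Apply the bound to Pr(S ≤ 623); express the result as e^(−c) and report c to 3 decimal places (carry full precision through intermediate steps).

10.128

Write 623 = (1 − δ)μ, so δ = 1 − 623/745.92 = 0.1647898…
Then the exponent is δ²μ/2 = (μ − 623)²/(2μ) = 10.127980.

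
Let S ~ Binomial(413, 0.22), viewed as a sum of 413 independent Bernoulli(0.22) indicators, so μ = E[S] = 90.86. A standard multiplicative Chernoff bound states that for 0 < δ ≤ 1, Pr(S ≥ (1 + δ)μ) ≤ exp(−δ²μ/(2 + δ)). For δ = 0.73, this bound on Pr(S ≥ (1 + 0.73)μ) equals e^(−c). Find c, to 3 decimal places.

17.736

c = δ²μ/(2 + δ) = 0.73²·90.86/(2 + 0.73) = 17.7360.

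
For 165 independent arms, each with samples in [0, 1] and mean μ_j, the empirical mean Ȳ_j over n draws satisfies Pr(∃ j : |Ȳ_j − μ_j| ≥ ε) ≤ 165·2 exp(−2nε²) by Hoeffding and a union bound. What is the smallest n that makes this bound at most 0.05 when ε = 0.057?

Need 2·165·exp(−2nε²) ≤ 0.05, i.e. exp(−2nε²) ≤ 0.05/330.
So 2nε² ≥ ln(330/0.05) = 8.794825.
Hence n ≥ 8.794825/(2·0.057²) = 1353.466.
The smallest integer n is 1354.

1354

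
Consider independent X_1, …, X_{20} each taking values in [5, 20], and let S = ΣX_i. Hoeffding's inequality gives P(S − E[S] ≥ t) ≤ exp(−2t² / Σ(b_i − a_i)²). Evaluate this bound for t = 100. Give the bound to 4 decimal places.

Σ(b_i − a_i)² = 20·(15)² = 4500.
Exponent = 2·100²/4500 = 4.4444.
Bound = exp(−4.4444) = 0.01174.

0.0117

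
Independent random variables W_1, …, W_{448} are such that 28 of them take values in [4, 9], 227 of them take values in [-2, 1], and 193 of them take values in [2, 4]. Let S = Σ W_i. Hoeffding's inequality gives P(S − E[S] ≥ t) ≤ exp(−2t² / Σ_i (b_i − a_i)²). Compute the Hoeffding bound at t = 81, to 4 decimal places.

0.0239

Σ(b_i − a_i)² = 28·5² + 227·3² + 193·2² = 3515.
Exponent = 2·81² / 3515 = 3.73314.
Bound = exp(−3.73314) = 0.02392.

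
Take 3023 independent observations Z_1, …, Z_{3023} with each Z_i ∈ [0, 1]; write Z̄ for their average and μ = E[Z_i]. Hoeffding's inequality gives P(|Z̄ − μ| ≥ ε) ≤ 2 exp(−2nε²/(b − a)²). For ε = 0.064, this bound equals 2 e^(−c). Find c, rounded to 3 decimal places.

c = 2nε²/(b − a)² = 2·3023·0.064² / 1² = 24.7644.

24.764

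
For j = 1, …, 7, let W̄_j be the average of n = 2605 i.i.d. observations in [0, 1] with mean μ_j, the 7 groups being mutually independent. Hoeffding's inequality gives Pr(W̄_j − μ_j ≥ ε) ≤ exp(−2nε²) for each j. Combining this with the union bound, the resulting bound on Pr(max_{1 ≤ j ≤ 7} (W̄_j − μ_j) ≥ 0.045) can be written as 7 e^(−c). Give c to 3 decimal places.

Union bound over the 7 events: Pr(max_{1 ≤ j ≤ 7} (W̄_j − μ_j) ≥ 0.045) ≤ 7·exp(−2nε²) = 7 exp(−2·2605·0.045²).
So c = 2·2605·0.045² = 10.5503.

10.550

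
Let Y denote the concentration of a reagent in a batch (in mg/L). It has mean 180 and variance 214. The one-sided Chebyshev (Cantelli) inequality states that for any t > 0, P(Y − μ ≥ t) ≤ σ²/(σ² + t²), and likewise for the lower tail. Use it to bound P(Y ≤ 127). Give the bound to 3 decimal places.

0.071

Here σ² = 214 and t = 53, so σ² + t² = 3023.
Cantelli's bound: 214/3023 = 0.0708.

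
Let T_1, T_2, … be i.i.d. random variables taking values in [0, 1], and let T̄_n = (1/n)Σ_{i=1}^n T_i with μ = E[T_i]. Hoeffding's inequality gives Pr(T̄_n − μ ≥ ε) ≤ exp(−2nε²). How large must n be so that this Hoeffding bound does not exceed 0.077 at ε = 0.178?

41

Require exp(−2nε²) ≤ 0.077, i.e. 2nε² ≥ ln(1/0.077) = 2.563950.
So n ≥ 2.563950 / (2·0.178²) = 40.461.
The smallest integer n is 41.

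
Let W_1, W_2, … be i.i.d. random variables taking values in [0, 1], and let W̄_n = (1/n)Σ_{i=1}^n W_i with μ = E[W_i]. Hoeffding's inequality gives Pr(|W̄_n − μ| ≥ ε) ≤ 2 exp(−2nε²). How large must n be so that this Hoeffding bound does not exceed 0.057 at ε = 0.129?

Require 2·exp(−2nε²) ≤ 0.057, i.e. 2nε² ≥ ln(2/0.057) = 3.557851.
So n ≥ 3.557851 / (2·0.129²) = 106.900.
The smallest integer n is 107.

107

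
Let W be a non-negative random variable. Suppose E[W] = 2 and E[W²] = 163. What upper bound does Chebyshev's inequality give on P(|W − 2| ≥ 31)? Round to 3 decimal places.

0.165

Var(W) = E[W²] − (E[W])² = 163 − 4 = 159.
Chebyshev's inequality: P(|W − μ| ≥ t) ≤ Var(W)/t² = 159/961 = 0.1655.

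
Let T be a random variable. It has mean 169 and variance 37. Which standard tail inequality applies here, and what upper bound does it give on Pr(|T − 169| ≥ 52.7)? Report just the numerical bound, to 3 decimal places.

0.013

Mean and variance are known, so Chebyshev's inequality applies.
Chebyshev: Pr(|T − μ| ≥ t) ≤ Var(T)/t².
Bound = 37 / 2777.29 = 0.0133.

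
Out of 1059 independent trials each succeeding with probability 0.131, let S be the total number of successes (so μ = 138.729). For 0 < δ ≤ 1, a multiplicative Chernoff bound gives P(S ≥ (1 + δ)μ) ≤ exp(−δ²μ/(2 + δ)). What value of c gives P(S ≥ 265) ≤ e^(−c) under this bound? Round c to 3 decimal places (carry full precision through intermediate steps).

Write 265 = (1 + δ)μ, so δ = 265/138.729 − 1 = 0.910199…
Then the exponent is δ²μ/(2 + δ) = (265 − μ)² / (μ·(2 + δ)) = 39.492743.

39.493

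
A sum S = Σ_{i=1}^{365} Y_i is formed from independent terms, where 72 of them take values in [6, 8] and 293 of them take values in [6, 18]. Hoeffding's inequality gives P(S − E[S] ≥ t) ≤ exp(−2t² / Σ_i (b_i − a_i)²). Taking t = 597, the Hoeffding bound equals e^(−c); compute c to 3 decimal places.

Σ(b_i − a_i)² = 72·2² + 293·12² = 42480.
c = 2t² / 42480 = 2·597² / 42480 = 16.7801.

16.780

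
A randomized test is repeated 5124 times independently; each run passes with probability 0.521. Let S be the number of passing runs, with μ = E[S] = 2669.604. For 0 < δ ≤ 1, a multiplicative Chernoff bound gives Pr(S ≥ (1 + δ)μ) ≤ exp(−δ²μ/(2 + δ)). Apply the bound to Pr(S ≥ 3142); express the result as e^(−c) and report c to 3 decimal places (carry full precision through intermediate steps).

Write 3142 = (1 + δ)μ, so δ = 3142/2669.604 − 1 = 0.1769536…
Then the exponent is δ²μ/(2 + δ) = (3142 − μ)² / (μ·(2 + δ)) = 38.398690.

38.399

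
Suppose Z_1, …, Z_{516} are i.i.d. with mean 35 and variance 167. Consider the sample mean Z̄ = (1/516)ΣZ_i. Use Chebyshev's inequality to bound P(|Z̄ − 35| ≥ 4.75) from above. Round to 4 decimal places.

Var(Z̄) = Var(Z_i)/n = 167/516 = 0.32364.
Chebyshev: P(|Z̄ − 35| ≥ 4.75) ≤ Var(Z̄)/(4.75)² = 167/(516·4.75²) = 0.0143.

0.0143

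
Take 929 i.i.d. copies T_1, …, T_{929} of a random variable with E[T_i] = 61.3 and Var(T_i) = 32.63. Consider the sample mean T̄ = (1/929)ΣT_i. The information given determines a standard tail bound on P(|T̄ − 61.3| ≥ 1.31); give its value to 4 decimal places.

With mean and variance of each term known, Chebyshev's inequality bounds the deviation of the sum (or sample mean).
Var(T̄) = Var(T_i)/n = 32.63/929 = 0.035124.
Chebyshev: P(|T̄ − 61.3| ≥ 1.31) ≤ Var(T̄)/(1.31)² = 32.63/(929·1.31²) = 0.0205.

0.0205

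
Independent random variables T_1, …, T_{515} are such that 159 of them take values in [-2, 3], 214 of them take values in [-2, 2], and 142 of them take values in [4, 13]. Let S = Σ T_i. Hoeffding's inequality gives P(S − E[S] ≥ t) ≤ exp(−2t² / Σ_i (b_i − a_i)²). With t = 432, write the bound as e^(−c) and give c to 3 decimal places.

Σ(b_i − a_i)² = 159·5² + 214·4² + 142·9² = 18901.
c = 2t² / 18901 = 2·432² / 18901 = 19.7475.

19.748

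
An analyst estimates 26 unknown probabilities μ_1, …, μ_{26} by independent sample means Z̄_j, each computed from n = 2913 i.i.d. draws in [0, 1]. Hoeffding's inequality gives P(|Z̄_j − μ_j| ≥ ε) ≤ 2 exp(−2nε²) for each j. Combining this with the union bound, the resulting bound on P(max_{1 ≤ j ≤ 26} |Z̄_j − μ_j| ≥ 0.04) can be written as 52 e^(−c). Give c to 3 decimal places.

Union bound over the 26 events: P(max_{1 ≤ j ≤ 26} |Z̄_j − μ_j| ≥ 0.04) ≤ 26·2·exp(−2nε²) = 52 exp(−2·2913·0.04²).
So c = 2·2913·0.04² = 9.3216.

9.322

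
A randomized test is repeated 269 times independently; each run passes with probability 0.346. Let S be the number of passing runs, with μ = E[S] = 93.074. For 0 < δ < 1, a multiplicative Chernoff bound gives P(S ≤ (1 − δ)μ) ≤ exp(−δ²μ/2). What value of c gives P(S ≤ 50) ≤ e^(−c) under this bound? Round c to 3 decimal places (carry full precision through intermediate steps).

Write 50 = (1 − δ)μ, so δ = 1 − 50/93.074 = 0.462793…
Then the exponent is δ²μ/2 = (μ − 50)²/(2μ) = 9.967174.

9.967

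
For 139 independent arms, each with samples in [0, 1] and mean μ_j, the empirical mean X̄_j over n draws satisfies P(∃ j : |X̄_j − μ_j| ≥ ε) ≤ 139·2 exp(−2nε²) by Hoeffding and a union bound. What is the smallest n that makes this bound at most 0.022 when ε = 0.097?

Need 2·139·exp(−2nε²) ≤ 0.022, i.e. exp(−2nε²) ≤ 0.022/278.
So 2nε² ≥ ln(278/0.022) = 9.444334.
Hence n ≥ 9.444334/(2·0.097²) = 501.878.
The smallest integer n is 502.

502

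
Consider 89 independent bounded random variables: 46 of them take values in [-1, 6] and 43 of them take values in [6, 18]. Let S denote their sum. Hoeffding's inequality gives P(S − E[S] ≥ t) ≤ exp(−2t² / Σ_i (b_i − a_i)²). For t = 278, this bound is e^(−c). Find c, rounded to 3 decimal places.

Σ(b_i − a_i)² = 46·7² + 43·12² = 8446.
c = 2t² / 8446 = 2·278² / 8446 = 18.3007.

18.301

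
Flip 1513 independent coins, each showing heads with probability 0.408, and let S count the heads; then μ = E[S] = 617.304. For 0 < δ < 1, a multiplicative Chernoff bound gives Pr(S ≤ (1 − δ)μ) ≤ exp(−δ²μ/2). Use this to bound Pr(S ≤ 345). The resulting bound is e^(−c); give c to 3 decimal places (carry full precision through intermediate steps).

60.059

Write 345 = (1 − δ)μ, so δ = 1 − 345/617.304 = 0.4411182…
Then the exponent is δ²μ/2 = (μ − 345)²/(2μ) = 60.059119.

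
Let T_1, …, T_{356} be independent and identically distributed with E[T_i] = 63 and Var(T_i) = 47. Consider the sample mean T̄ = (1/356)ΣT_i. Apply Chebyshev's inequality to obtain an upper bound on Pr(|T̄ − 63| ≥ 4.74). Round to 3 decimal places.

Var(T̄) = Var(T_i)/n = 47/356 = 0.13202.
Chebyshev: Pr(|T̄ − 63| ≥ 4.74) ≤ Var(T̄)/(4.74)² = 47/(356·4.74²) = 0.0059.

0.006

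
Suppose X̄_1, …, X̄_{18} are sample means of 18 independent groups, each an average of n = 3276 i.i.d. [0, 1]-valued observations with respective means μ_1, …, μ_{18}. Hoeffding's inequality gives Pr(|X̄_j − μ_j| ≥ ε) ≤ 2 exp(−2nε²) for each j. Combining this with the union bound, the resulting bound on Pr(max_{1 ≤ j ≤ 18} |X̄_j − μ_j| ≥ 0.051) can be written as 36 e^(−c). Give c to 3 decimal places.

17.042

Union bound over the 18 events: Pr(max_{1 ≤ j ≤ 18} |X̄_j − μ_j| ≥ 0.051) ≤ 18·2·exp(−2nε²) = 36 exp(−2·3276·0.051²).
So c = 2·3276·0.051² = 17.0418.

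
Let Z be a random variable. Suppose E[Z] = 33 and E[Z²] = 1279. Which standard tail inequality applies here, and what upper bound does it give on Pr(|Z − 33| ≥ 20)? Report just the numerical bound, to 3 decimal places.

The first two moments determine the variance, so Chebyshev's inequality is the sharpest standard bound available.
Var(Z) = E[Z²] − (E[Z])² = 1279 − 1089 = 190.
Chebyshev's inequality: Pr(|Z − μ| ≥ t) ≤ Var(Z)/t² = 190/400 = 0.4750.

0.475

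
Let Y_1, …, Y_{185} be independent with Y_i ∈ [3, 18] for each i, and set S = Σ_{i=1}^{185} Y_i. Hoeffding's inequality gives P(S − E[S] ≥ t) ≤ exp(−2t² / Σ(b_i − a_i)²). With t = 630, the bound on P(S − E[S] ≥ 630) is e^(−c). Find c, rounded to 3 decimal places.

19.070

Σ(b_i − a_i)² = 185·(15)² = 41625.
c = 2t²/41625 = 2·630²/41625 = 19.0703.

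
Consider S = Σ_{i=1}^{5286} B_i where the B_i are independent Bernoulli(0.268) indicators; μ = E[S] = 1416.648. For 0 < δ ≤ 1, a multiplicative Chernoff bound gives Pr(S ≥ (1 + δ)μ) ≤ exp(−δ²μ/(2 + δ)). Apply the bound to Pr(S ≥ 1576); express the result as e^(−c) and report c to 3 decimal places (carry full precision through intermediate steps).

8.485

Write 1576 = (1 + δ)μ, so δ = 1576/1416.648 − 1 = 0.1124852…
Then the exponent is δ²μ/(2 + δ) = (1576 − μ)² / (μ·(2 + δ)) = 8.485148.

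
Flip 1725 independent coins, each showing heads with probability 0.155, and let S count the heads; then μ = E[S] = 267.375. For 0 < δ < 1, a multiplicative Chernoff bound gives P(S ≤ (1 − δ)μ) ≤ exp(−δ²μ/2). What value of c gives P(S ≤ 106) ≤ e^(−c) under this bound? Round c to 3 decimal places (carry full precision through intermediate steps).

Write 106 = (1 − δ)μ, so δ = 1 − 106/267.375 = 0.6035531…
Then the exponent is δ²μ/2 = (μ − 106)²/(2μ) = 48.699188.

48.699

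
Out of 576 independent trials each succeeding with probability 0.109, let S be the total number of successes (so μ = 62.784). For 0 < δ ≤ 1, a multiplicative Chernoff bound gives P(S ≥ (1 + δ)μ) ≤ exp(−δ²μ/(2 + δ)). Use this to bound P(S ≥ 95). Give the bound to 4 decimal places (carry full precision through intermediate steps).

Write 95 = (1 + δ)μ, so δ = 95/62.784 − 1 = 0.5131244…
Then the exponent is δ²μ/(2 + δ) = (95 − μ)² / (μ·(2 + δ)) = 6.577794.
Bound = exp(−6.577794) = 0.00139.

0.0014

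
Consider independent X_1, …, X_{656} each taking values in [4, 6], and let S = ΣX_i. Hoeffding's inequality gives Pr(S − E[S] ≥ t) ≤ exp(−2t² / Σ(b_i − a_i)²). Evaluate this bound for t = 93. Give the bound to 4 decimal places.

Σ(b_i − a_i)² = 656·(2)² = 2624.
Exponent = 2·93²/2624 = 6.5922.
Bound = exp(−6.5922) = 0.00137.

0.0014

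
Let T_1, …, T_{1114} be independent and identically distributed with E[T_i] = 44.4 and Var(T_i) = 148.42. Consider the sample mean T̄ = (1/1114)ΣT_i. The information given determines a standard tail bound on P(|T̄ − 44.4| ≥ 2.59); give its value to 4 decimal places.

0.0199

With mean and variance of each term known, Chebyshev's inequality bounds the deviation of the sum (or sample mean).
Var(T̄) = Var(T_i)/n = 148.42/1114 = 0.13323.
Chebyshev: P(|T̄ − 44.4| ≥ 2.59) ≤ Var(T̄)/(2.59)² = 148.42/(1114·2.59²) = 0.0199.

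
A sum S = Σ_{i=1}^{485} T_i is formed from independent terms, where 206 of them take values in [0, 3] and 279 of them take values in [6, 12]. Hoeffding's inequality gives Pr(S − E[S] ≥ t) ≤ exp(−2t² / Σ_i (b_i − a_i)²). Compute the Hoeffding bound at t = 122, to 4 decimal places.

0.0819

Σ(b_i − a_i)² = 206·3² + 279·6² = 11898.
Exponent = 2·122² / 11898 = 2.50193.
Bound = exp(−2.50193) = 0.08193.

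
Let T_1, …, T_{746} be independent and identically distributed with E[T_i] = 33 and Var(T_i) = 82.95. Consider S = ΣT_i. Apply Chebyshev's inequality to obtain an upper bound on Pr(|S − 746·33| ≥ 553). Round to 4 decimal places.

0.2024

Var(S) = n·Var(T_i) = 746·82.95 = 61880.7.
Chebyshev: Pr(|S − 746·33| ≥ 553) ≤ Var(S)/553² = 61880.7/305809 = 0.2024.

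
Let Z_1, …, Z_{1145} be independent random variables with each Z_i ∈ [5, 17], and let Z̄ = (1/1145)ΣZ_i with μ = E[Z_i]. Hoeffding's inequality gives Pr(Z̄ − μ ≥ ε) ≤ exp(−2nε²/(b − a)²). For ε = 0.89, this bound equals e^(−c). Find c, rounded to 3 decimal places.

12.597

c = 2nε²/(b − a)² = 2·1145·0.89² / 12² = 12.5966.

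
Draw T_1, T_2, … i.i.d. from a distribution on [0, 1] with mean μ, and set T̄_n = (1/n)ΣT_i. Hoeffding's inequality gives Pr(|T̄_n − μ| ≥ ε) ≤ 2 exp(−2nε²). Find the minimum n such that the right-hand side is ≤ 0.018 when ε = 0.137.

Require 2·exp(−2nε²) ≤ 0.018, i.e. 2nε² ≥ ln(2/0.018) = 4.710531.
So n ≥ 4.710531 / (2·0.137²) = 125.487.
The smallest integer n is 126.

126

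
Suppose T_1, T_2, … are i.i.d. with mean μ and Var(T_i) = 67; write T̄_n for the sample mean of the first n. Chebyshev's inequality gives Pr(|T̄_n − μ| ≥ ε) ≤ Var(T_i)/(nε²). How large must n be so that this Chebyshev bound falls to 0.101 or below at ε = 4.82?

Require 67/(n·4.82²) ≤ 0.101, i.e. n ≥ 67/(0.101·4.82²) = 28.554.
The smallest integer n is 29.

29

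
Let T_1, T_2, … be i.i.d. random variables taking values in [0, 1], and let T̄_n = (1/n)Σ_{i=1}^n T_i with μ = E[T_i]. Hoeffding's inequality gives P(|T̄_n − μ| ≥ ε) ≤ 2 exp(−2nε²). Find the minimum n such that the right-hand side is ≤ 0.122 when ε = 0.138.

Require 2·exp(−2nε²) ≤ 0.122, i.e. 2nε² ≥ ln(2/0.122) = 2.796881.
So n ≥ 2.796881 / (2·0.138²) = 73.432.
The smallest integer n is 74.

74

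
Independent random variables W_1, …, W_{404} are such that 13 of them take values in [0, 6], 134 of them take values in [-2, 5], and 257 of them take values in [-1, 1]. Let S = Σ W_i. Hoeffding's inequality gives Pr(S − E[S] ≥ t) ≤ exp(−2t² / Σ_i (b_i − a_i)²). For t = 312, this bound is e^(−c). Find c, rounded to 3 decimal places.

24.149

Σ(b_i − a_i)² = 13·6² + 134·7² + 257·2² = 8062.
c = 2t² / 8062 = 2·312² / 8062 = 24.1488.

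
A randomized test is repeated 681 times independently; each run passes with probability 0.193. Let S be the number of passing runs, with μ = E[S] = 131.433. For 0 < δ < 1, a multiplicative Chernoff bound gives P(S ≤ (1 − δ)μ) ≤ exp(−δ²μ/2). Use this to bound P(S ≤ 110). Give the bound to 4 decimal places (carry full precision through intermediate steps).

0.1742

Write 110 = (1 − δ)μ, so δ = 1 − 110/131.433 = 0.1630717…
Then the exponent is δ²μ/2 = (μ − 110)²/(2μ) = 1.747558.
Bound = exp(−1.747558) = 0.17420.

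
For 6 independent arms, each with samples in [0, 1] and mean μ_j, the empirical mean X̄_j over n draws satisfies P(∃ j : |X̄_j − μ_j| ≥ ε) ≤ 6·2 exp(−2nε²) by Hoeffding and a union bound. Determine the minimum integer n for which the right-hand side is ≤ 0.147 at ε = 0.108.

189

Need 2·6·exp(−2nε²) ≤ 0.147, i.e. exp(−2nε²) ≤ 0.147/12.
So 2nε² ≥ ln(12/0.147) = 4.402229.
Hence n ≥ 4.402229/(2·0.108²) = 188.710.
The smallest integer n is 189.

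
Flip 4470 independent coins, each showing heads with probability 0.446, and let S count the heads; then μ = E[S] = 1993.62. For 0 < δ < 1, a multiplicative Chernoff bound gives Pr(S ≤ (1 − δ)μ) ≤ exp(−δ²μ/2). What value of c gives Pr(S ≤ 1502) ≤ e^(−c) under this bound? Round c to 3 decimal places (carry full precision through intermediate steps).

60.616

Write 1502 = (1 − δ)μ, so δ = 1 − 1502/1993.62 = 0.2465966…
Then the exponent is δ²μ/2 = (μ − 1502)²/(2μ) = 60.615921.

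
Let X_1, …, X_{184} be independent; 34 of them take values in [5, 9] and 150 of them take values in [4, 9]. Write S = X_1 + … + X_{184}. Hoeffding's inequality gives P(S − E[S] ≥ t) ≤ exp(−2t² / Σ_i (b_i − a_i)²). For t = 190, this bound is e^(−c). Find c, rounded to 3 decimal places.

16.814

Σ(b_i − a_i)² = 34·4² + 150·5² = 4294.
c = 2t² / 4294 = 2·190² / 4294 = 16.8142.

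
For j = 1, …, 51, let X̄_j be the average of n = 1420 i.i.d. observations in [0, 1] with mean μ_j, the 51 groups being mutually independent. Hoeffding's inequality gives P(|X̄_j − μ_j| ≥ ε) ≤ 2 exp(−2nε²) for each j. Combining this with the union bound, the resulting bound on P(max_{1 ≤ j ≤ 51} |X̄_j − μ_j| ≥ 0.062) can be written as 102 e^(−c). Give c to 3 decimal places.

Union bound over the 51 events: P(max_{1 ≤ j ≤ 51} |X̄_j − μ_j| ≥ 0.062) ≤ 51·2·exp(−2nε²) = 102 exp(−2·1420·0.062²).
So c = 2·1420·0.062² = 10.9170.

10.917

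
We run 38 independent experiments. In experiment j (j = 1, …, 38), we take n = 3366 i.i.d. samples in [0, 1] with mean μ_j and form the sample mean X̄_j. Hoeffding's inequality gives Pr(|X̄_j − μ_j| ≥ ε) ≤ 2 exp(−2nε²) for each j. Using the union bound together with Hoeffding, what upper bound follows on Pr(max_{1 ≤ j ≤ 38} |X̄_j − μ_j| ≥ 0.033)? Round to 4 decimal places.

Per-experiment Hoeffding bound: 2·exp(−2·3366·0.033²) = 2·exp(−7.33115) = 0.0013096.
Union bound over 38 events: 38·0.0013096 = 0.04977.

0.0498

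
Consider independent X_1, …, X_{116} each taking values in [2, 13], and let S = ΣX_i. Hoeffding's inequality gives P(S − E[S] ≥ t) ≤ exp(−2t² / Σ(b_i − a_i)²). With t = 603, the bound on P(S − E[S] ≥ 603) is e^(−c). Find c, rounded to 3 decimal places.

Σ(b_i − a_i)² = 116·(11)² = 14036.
c = 2t²/14036 = 2·603²/14036 = 51.8109.

51.811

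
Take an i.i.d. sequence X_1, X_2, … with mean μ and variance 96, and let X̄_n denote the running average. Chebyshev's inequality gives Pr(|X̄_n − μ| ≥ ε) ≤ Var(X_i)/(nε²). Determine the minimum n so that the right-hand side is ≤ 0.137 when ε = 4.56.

34

Require 96/(n·4.56²) ≤ 0.137, i.e. n ≥ 96/(0.137·4.56²) = 33.699.
The smallest integer n is 34.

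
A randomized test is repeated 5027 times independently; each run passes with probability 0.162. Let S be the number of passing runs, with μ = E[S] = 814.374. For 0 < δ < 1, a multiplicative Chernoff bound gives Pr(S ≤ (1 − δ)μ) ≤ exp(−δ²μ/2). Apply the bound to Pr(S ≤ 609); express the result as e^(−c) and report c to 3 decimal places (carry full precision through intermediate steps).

25.896

Write 609 = (1 − δ)μ, so δ = 1 − 609/814.374 = 0.2521863…
Then the exponent is δ²μ/2 = (μ − 609)²/(2μ) = 25.896259.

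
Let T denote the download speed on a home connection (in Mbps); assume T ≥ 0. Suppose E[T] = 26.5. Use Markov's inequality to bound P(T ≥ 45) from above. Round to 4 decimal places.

Markov's inequality: for a non-negative random variable, P(T ≥ a) ≤ E[T]/a.
Here E[T] = 26.5 and a = 45, so the bound is 26.5/45 = 0.5889.

0.5889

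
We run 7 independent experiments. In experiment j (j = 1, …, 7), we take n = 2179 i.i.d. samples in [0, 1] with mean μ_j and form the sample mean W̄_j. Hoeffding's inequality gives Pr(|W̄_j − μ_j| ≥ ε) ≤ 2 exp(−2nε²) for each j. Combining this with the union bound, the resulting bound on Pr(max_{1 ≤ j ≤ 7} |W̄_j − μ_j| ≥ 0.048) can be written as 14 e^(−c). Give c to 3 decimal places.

10.041

Union bound over the 7 events: Pr(max_{1 ≤ j ≤ 7} |W̄_j − μ_j| ≥ 0.048) ≤ 7·2·exp(−2nε²) = 14 exp(−2·2179·0.048²).
So c = 2·2179·0.048² = 10.0408.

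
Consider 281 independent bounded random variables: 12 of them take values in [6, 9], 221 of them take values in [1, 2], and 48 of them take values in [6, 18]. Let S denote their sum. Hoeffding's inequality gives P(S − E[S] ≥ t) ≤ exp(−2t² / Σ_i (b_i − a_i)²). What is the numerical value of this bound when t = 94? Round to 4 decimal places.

Σ(b_i − a_i)² = 12·3² + 221·1² + 48·12² = 7241.
Exponent = 2·94² / 7241 = 2.44055.
Bound = exp(−2.44055) = 0.08711.

0.0871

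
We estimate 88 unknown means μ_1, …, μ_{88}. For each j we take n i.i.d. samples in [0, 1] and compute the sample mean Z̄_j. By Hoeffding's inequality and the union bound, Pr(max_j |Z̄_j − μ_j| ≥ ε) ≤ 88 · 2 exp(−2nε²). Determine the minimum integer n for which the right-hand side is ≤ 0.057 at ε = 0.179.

Need 2·88·exp(−2nε²) ≤ 0.057, i.e. exp(−2nε²) ≤ 0.057/176.
So 2nε² ≥ ln(176/0.057) = 8.035188.
Hence n ≥ 8.035188/(2·0.179²) = 125.389.
The smallest integer n is 126.

126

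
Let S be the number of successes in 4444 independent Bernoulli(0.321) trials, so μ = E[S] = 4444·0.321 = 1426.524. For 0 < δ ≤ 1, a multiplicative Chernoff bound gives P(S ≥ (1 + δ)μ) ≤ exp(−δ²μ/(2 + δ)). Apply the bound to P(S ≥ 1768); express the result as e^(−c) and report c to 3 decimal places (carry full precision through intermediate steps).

36.502

Write 1768 = (1 + δ)μ, so δ = 1768/1426.524 − 1 = 0.2393763…
Then the exponent is δ²μ/(2 + δ) = (1768 − μ)² / (μ·(2 + δ)) = 36.501795.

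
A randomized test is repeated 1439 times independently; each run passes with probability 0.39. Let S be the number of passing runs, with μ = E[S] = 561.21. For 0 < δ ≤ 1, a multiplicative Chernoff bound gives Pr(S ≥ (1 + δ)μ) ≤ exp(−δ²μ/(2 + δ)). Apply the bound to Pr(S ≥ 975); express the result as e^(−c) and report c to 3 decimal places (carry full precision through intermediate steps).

Write 975 = (1 + δ)μ, so δ = 975/561.21 − 1 = 0.7373176…
Then the exponent is δ²μ/(2 + δ) = (975 − μ)² / (μ·(2 + δ)) = 111.457525.

111.458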